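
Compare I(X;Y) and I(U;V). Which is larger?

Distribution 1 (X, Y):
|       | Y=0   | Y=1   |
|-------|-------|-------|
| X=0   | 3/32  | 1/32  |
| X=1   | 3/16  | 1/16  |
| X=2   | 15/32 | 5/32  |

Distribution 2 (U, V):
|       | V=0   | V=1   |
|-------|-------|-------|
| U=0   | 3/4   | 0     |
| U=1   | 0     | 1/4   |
Distribution 1 (X, Y):
Marginal P(X) (row sums):
  P(X=0) = 3/32 + 1/32 = 1/8
  P(X=1) = 3/16 + 1/16 = 1/4
  P(X=2) = 15/32 + 5/32 = 5/8
Marginal P(Y) (column sums):
  P(Y=0) = 3/32 + 3/16 + 15/32 = 3/4
  P(Y=1) = 1/32 + 1/16 + 5/32 = 1/4

H(X) = -[(1/8)·log₂(1/8) + (1/4)·log₂(1/4) + (5/8)·log₂(5/8)]
  = 0.3750 + 0.5000 + 0.4238
  = 1.2988 bits
H(Y) = -[(3/4)·log₂(3/4) + (1/4)·log₂(1/4)]
  = 0.3113 + 0.5000
  = 0.8113 bits
H(X,Y) = -[(3/32)·log₂(3/32) + (1/32)·log₂(1/32) + (3/16)·log₂(3/16) + (1/16)·log₂(1/16) + (15/32)·log₂(15/32) + (5/32)·log₂(5/32)]
  = 0.3202 + 0.1563 + 0.4528 + 0.2500 + 0.5124 + 0.4184
  = 2.1101 bits

I(X;Y) = H(X) + H(Y) - H(X,Y)
  = 1.2988 + 0.8113 - 2.1101
  = 0.0000 bits

Distribution 2 (U, V):
Marginal P(U) (row sums):
  P(U=0) = 3/4 + 0 = 3/4
  P(U=1) = 0 + 1/4 = 1/4
Marginal P(V) (column sums):
  P(V=0) = 3/4 + 0 = 3/4
  P(V=1) = 0 + 1/4 = 1/4

H(U) = -[(3/4)·log₂(3/4) + (1/4)·log₂(1/4)]
  = 0.3113 + 0.5000
  = 0.8113 bits
H(V) = -[(3/4)·log₂(3/4) + (1/4)·log₂(1/4)]
  = 0.3113 + 0.5000
  = 0.8113 bits
H(U,V) = -[(3/4)·log₂(3/4) + (1/4)·log₂(1/4)]
  = 0.3113 + 0.5000
  = 0.8113 bits

I(U;V) = H(U) + H(V) - H(U,V)
  = 0.8113 + 0.8113 - 0.8113
  = 0.8113 bits

I(U;V) = 0.8113 bits > I(X;Y) = 0.0000 bits, so (U, V) has the higher mutual information (stronger dependence).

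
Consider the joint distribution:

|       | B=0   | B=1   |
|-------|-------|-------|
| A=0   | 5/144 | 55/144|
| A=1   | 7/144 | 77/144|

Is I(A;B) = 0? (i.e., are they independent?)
Marginal P(A) (row sums):
  P(A=0) = 5/144 + 55/144 = 5/12
  P(A=1) = 7/144 + 77/144 = 7/12
Marginal P(B) (column sums):
  P(B=0) = 5/144 + 7/144 = 1/12
  P(B=1) = 55/144 + 77/144 = 11/12

A and B are independent iff P(A=i,B=j) = P(A=i)·P(B=j) for every cell.
  P(A=0)·P(B=0) = 5/12 × 1/12 = 5/144 = P(A=0,B=0) ✓
  P(A=0)·P(B=1) = 5/12 × 11/12 = 55/144 = P(A=0,B=1) ✓
  P(A=1)·P(B=0) = 7/12 × 1/12 = 7/144 = P(A=1,B=0) ✓
  P(A=1)·P(B=1) = 7/12 × 11/12 = 77/144 = P(A=1,B=1) ✓

Yes, A and B are independent: every cell factors, so I(A;B) = 0 bits.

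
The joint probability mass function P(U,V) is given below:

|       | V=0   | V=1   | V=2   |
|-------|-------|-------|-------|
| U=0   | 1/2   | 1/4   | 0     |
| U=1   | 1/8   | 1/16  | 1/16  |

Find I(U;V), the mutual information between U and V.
Marginal P(U) (row sums):
  P(U=0) = 1/2 + 1/4 + 0 = 3/4
  P(U=1) = 1/8 + 1/16 + 1/16 = 1/4
Marginal P(V) (column sums):
  P(V=0) = 1/2 + 1/8 = 5/8
  P(V=1) = 1/4 + 1/16 = 5/16
  P(V=2) = 0 + 1/16 = 1/16

H(U) = -[(3/4)·log₂(3/4) + (1/4)·log₂(1/4)]
  = 0.3113 + 0.5000
  = 0.8113 bits
H(V) = -[(5/8)·log₂(5/8) + (5/16)·log₂(5/16) + (1/16)·log₂(1/16)]
  = 0.4238 + 0.5244 + 0.2500
  = 1.1982 bits
H(U,V) = -[(1/2)·log₂(1/2) + (1/4)·log₂(1/4) + (1/8)·log₂(1/8) + (1/16)·log₂(1/16) + (1/16)·log₂(1/16)]
  = 0.5000 + 0.5000 + 0.3750 + 0.2500 + 0.2500
  = 1.8750 bits

I(U;V) = H(U) + H(V) - H(U,V)
  = 0.8113 + 1.1982 - 1.8750
  = 0.1345 bits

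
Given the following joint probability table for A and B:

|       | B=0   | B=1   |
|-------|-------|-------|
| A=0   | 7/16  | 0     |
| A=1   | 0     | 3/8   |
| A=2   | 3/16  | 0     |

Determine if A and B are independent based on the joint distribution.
Marginal P(A) (row sums):
  P(A=0) = 7/16 + 0 = 7/16
  P(A=1) = 0 + 3/8 = 3/8
  P(A=2) = 3/16 + 0 = 3/16
Marginal P(B) (column sums):
  P(B=0) = 7/16 + 0 + 3/16 = 5/8
  P(B=1) = 0 + 3/8 + 0 = 3/8

A and B are independent iff P(A=i,B=j) = P(A=i)·P(B=j) for every cell.
  P(A=0)·P(B=0) = 7/16 × 5/8 = 35/128, but P(A=0,B=0) = 7/16 ✗

No, A and B are not independent. Quantitatively, I(A;B) > 0:

H(A) = -[(7/16)·log₂(7/16) + (3/8)·log₂(3/8) + (3/16)·log₂(3/16)]
  = 0.5218 + 0.5306 + 0.4528
  = 1.5052 bits
H(B) = -[(5/8)·log₂(5/8) + (3/8)·log₂(3/8)]
  = 0.4238 + 0.5306
  = 0.9544 bits
H(A,B) = -[(7/16)·log₂(7/16) + (3/8)·log₂(3/8) + (3/16)·log₂(3/16)]
  = 0.5218 + 0.5306 + 0.4528
  = 1.5052 bits
I(A;B) = H(A) + H(B) - H(A,B) = 1.5052 + 0.9544 - 1.5052 = 0.9544 bits > 0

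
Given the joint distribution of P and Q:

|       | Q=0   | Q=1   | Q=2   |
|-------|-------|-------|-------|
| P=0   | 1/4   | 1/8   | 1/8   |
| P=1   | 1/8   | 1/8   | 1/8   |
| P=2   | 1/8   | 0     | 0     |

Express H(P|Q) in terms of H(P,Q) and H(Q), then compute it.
H(P|Q) = H(P,Q) - H(Q)

Marginal P(Q) (column sums):
  P(Q=0) = 1/4 + 1/8 + 1/8 = 1/2
  P(Q=1) = 1/8 + 1/8 + 0 = 1/4
  P(Q=2) = 1/8 + 1/8 + 0 = 1/4

H(P,Q) = -[(1/4)·log₂(1/4) + (1/8)·log₂(1/8) + (1/8)·log₂(1/8) + (1/8)·log₂(1/8) + (1/8)·log₂(1/8) + (1/8)·log₂(1/8) + (1/8)·log₂(1/8)]
  = 0.5000 + 0.3750 + 0.3750 + 0.3750 + 0.3750 + 0.3750 + 0.3750
  = 2.7500 bits
H(Q) = -[(1/2)·log₂(1/2) + (1/4)·log₂(1/4) + (1/4)·log₂(1/4)]
  = 0.5000 + 0.5000 + 0.5000
  = 1.5000 bits

H(P|Q) = 2.7500 - 1.5000 = 1.2500 bits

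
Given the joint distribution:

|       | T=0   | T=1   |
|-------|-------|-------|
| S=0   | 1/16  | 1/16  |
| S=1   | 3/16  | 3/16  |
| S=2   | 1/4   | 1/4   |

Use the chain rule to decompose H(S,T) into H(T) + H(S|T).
By the chain rule: H(S,T) = H(T) + H(S|T)

Marginal P(T) (column sums):
  P(T=0) = 1/16 + 3/16 + 1/4 = 1/2
  P(T=1) = 1/16 + 3/16 + 1/4 = 1/2
H(T) = -[(1/2)·log₂(1/2) + (1/2)·log₂(1/2)]
  = 0.5000 + 0.5000
  = 1.0000 bits
H(S|T) = -Σ P(S,T)·log₂ P(S|T), where P(S|T) = P(S,T) / P(T)
  (S=0,T=0): P(S|T) = (1/16)/(1/2) = 1/8;  -(1/16)·log₂(1/8) = 0.1875
  (S=0,T=1): P(S|T) = (1/16)/(1/2) = 1/8;  -(1/16)·log₂(1/8) = 0.1875
  (S=1,T=0): P(S|T) = (3/16)/(1/2) = 3/8;  -(3/16)·log₂(3/8) = 0.2653
  (S=1,T=1): P(S|T) = (3/16)/(1/2) = 3/8;  -(3/16)·log₂(3/8) = 0.2653
  (S=2,T=0): P(S|T) = (1/4)/(1/2) = 1/2;  -(1/4)·log₂(1/2) = 0.2500
  (S=2,T=1): P(S|T) = (1/4)/(1/2) = 1/2;  -(1/4)·log₂(1/2) = 0.2500
H(S|T) = 0.1875 + 0.1875 + 0.2653 + 0.2653 + 0.2500 + 0.2500
  = 1.4056 bits

H(S,T) = H(T) + H(S|T) = 1.0000 + 1.4056 = 2.4056 bits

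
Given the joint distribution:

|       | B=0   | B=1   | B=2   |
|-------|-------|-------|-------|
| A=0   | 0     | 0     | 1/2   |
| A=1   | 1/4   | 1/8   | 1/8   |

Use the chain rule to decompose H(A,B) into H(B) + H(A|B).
By the chain rule: H(A,B) = H(B) + H(A|B)

Marginal P(B) (column sums):
  P(B=0) = 0 + 1/4 = 1/4
  P(B=1) = 0 + 1/8 = 1/8
  P(B=2) = 1/2 + 1/8 = 5/8
H(B) = -[(1/4)·log₂(1/4) + (1/8)·log₂(1/8) + (5/8)·log₂(5/8)]
  = 0.5000 + 0.3750 + 0.4238
  = 1.2988 bits
H(A|B) = -Σ P(A,B)·log₂ P(A|B), where P(A|B) = P(A,B) / P(B)
  (cells with P(A,B) = 0 contribute 0)
  (A=0,B=2): P(A|B) = (1/2)/(5/8) = 4/5;  -(1/2)·log₂(4/5) = 0.1610
  (A=1,B=0): P(A|B) = (1/4)/(1/4) = 1;  -(1/4)·log₂(1) = 0.0000
  (A=1,B=1): P(A|B) = (1/8)/(1/8) = 1;  -(1/8)·log₂(1) = 0.0000
  (A=1,B=2): P(A|B) = (1/8)/(5/8) = 1/5;  -(1/8)·log₂(1/5) = 0.2902
H(A|B) = 0.1610 + 0.0000 + 0.0000 + 0.2902
  = 0.4512 bits

H(A,B) = H(B) + H(A|B) = 1.2988 + 0.4512 = 1.7500 bits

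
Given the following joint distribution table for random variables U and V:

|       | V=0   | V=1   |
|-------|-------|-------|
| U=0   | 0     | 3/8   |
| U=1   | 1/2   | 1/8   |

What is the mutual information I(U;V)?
Marginal P(U) (row sums):
  P(U=0) = 0 + 3/8 = 3/8
  P(U=1) = 1/2 + 1/8 = 5/8
Marginal P(V) (column sums):
  P(V=0) = 0 + 1/2 = 1/2
  P(V=1) = 3/8 + 1/8 = 1/2

H(U) = -[(3/8)·log₂(3/8) + (5/8)·log₂(5/8)]
  = 0.5306 + 0.4238
  = 0.9544 bits
H(V) = -[(1/2)·log₂(1/2) + (1/2)·log₂(1/2)]
  = 0.5000 + 0.5000
  = 1.0000 bits
H(U,V) = -[(3/8)·log₂(3/8) + (1/2)·log₂(1/2) + (1/8)·log₂(1/8)]
  = 0.5306 + 0.5000 + 0.3750
  = 1.4056 bits

I(U;V) = H(U) + H(V) - H(U,V)
  = 0.9544 + 1.0000 - 1.4056
  = 0.5488 bits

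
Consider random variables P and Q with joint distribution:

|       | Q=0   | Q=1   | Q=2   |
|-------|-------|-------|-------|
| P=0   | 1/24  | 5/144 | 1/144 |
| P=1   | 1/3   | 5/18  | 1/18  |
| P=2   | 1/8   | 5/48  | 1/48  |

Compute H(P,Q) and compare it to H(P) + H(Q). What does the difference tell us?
Marginal P(P) (row sums):
  P(P=0) = 1/24 + 5/144 + 1/144 = 1/12
  P(P=1) = 1/3 + 5/18 + 1/18 = 2/3
  P(P=2) = 1/8 + 5/48 + 1/48 = 1/4
Marginal P(Q) (column sums):
  P(Q=0) = 1/24 + 1/3 + 1/8 = 1/2
  P(Q=1) = 5/144 + 5/18 + 5/48 = 5/12
  P(Q=2) = 1/144 + 1/18 + 1/48 = 1/12

H(P,Q) = -[(1/24)·log₂(1/24) + (5/144)·log₂(5/144) + (1/144)·log₂(1/144) + (1/3)·log₂(1/3) + (5/18)·log₂(5/18) + (1/18)·log₂(1/18) + (1/8)·log₂(1/8) + (5/48)·log₂(5/48) + (1/48)·log₂(1/48)]
  = 0.1910 + 0.1683 + 0.0498 + 0.5283 + 0.5133 + 0.2317 + 0.3750 + 0.3399 + 0.1164
  = 2.5137 bits
H(P) = -[(1/12)·log₂(1/12) + (2/3)·log₂(2/3) + (1/4)·log₂(1/4)]
  = 0.2987 + 0.3900 + 0.5000
  = 1.1887 bits
H(Q) = -[(1/2)·log₂(1/2) + (5/12)·log₂(5/12) + (1/12)·log₂(1/12)]
  = 0.5000 + 0.5263 + 0.2987
  = 1.3250 bits

H(P) + H(Q) = 1.1887 + 1.3250 = 2.5137 bits
Difference: H(P) + H(Q) - H(P,Q) = 2.5137 - 2.5137 = 0.0000 bits = I(P;Q)

The difference is the mutual information; it is 0 here, so P and Q are independent (the joint entropy equals the sum of the marginal entropies).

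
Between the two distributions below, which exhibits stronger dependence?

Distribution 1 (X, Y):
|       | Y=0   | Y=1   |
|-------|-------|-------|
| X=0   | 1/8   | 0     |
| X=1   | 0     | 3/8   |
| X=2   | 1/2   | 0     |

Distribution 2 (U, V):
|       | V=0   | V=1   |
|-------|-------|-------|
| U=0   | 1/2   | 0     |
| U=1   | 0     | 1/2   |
Distribution 1 (X, Y):
Marginal P(X) (row sums):
  P(X=0) = 1/8 + 0 = 1/8
  P(X=1) = 0 + 3/8 = 3/8
  P(X=2) = 1/2 + 0 = 1/2
Marginal P(Y) (column sums):
  P(Y=0) = 1/8 + 0 + 1/2 = 5/8
  P(Y=1) = 0 + 3/8 + 0 = 3/8

H(X) = -[(1/8)·log₂(1/8) + (3/8)·log₂(3/8) + (1/2)·log₂(1/2)]
  = 0.3750 + 0.5306 + 0.5000
  = 1.4056 bits
H(Y) = -[(5/8)·log₂(5/8) + (3/8)·log₂(3/8)]
  = 0.4238 + 0.5306
  = 0.9544 bits
H(X,Y) = -[(1/8)·log₂(1/8) + (3/8)·log₂(3/8) + (1/2)·log₂(1/2)]
  = 0.3750 + 0.5306 + 0.5000
  = 1.4056 bits

I(X;Y) = H(X) + H(Y) - H(X,Y)
  = 1.4056 + 0.9544 - 1.4056
  = 0.9544 bits

Distribution 2 (U, V):
Marginal P(U) (row sums):
  P(U=0) = 1/2 + 0 = 1/2
  P(U=1) = 0 + 1/2 = 1/2
Marginal P(V) (column sums):
  P(V=0) = 1/2 + 0 = 1/2
  P(V=1) = 0 + 1/2 = 1/2

H(U) = -[(1/2)·log₂(1/2) + (1/2)·log₂(1/2)]
  = 0.5000 + 0.5000
  = 1.0000 bits
H(V) = -[(1/2)·log₂(1/2) + (1/2)·log₂(1/2)]
  = 0.5000 + 0.5000
  = 1.0000 bits
H(U,V) = -[(1/2)·log₂(1/2) + (1/2)·log₂(1/2)]
  = 0.5000 + 0.5000
  = 1.0000 bits

I(U;V) = H(U) + H(V) - H(U,V)
  = 1.0000 + 1.0000 - 1.0000
  = 1.0000 bits

I(U;V) = 1.0000 bits > I(X;Y) = 0.9544 bits, so (U, V) has the higher mutual information (stronger dependence).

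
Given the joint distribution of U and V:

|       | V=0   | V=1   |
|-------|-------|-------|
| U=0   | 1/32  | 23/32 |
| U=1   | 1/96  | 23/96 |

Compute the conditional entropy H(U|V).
Marginal P(V) (column sums):
  P(V=0) = 1/32 + 1/96 = 1/24
  P(V=1) = 23/32 + 23/96 = 23/24

H(U|V) = -Σ P(U,V)·log₂ P(U|V), where P(U|V) = P(U,V) / P(V)
  (U=0,V=0): P(U|V) = (1/32)/(1/24) = 3/4;  -(1/32)·log₂(3/4) = 0.0130
  (U=0,V=1): P(U|V) = (23/32)/(23/24) = 3/4;  -(23/32)·log₂(3/4) = 0.2983
  (U=1,V=0): P(U|V) = (1/96)/(1/24) = 1/4;  -(1/96)·log₂(1/4) = 0.0208
  (U=1,V=1): P(U|V) = (23/96)/(23/24) = 1/4;  -(23/96)·log₂(1/4) = 0.4792
H(U|V) = 0.0130 + 0.2983 + 0.0208 + 0.4792
  = 0.8113 bits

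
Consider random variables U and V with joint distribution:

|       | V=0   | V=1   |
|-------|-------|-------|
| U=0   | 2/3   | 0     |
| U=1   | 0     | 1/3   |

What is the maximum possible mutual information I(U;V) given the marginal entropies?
The upper bound on mutual information is I(U;V) ≤ min(H(U), H(V)).

Marginal P(U) (row sums):
  P(U=0) = 2/3 + 0 = 2/3
  P(U=1) = 0 + 1/3 = 1/3
Marginal P(V) (column sums):
  P(V=0) = 2/3 + 0 = 2/3
  P(V=1) = 0 + 1/3 = 1/3

H(U) = -[(2/3)·log₂(2/3) + (1/3)·log₂(1/3)]
  = 0.3900 + 0.5283
  = 0.9183 bits
H(V) = -[(2/3)·log₂(2/3) + (1/3)·log₂(1/3)]
  = 0.3900 + 0.5283
  = 0.9183 bits

Maximum possible I(U;V) = min(0.9183, 0.9183) = 0.9183 bits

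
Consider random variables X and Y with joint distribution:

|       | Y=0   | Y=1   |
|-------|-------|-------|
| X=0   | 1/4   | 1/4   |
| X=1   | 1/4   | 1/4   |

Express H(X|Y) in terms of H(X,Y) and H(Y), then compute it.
H(X|Y) = H(X,Y) - H(Y)

Marginal P(Y) (column sums):
  P(Y=0) = 1/4 + 1/4 = 1/2
  P(Y=1) = 1/4 + 1/4 = 1/2

H(X,Y) = -[(1/4)·log₂(1/4) + (1/4)·log₂(1/4) + (1/4)·log₂(1/4) + (1/4)·log₂(1/4)]
  = 0.5000 + 0.5000 + 0.5000 + 0.5000
  = 2.0000 bits
H(Y) = -[(1/2)·log₂(1/2) + (1/2)·log₂(1/2)]
  = 0.5000 + 0.5000
  = 1.0000 bits

H(X|Y) = 2.0000 - 1.0000 = 1.0000 bits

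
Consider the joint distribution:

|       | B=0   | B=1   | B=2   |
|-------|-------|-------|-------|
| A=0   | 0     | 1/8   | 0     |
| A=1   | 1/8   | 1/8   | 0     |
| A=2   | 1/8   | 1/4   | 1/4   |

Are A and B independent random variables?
Marginal P(A) (row sums):
  P(A=0) = 0 + 1/8 + 0 = 1/8
  P(A=1) = 1/8 + 1/8 + 0 = 1/4
  P(A=2) = 1/8 + 1/4 + 1/4 = 5/8
Marginal P(B) (column sums):
  P(B=0) = 0 + 1/8 + 1/8 = 1/4
  P(B=1) = 1/8 + 1/8 + 1/4 = 1/2
  P(B=2) = 0 + 0 + 1/4 = 1/4

A and B are independent iff P(A=i,B=j) = P(A=i)·P(B=j) for every cell.
  P(A=0)·P(B=0) = 1/8 × 1/4 = 1/32, but P(A=0,B=0) = 0 ✗

No, A and B are not independent. Quantitatively, I(A;B) > 0:

H(A) = -[(1/8)·log₂(1/8) + (1/4)·log₂(1/4) + (5/8)·log₂(5/8)]
  = 0.3750 + 0.5000 + 0.4238
  = 1.2988 bits
H(B) = -[(1/4)·log₂(1/4) + (1/2)·log₂(1/2) + (1/4)·log₂(1/4)]
  = 0.5000 + 0.5000 + 0.5000
  = 1.5000 bits
H(A,B) = -[(1/8)·log₂(1/8) + (1/8)·log₂(1/8) + (1/8)·log₂(1/8) + (1/8)·log₂(1/8) + (1/4)·log₂(1/4) + (1/4)·log₂(1/4)]
  = 0.3750 + 0.3750 + 0.3750 + 0.3750 + 0.5000 + 0.5000
  = 2.5000 bits
I(A;B) = H(A) + H(B) - H(A,B) = 1.2988 + 1.5000 - 2.5000 = 0.2988 bits > 0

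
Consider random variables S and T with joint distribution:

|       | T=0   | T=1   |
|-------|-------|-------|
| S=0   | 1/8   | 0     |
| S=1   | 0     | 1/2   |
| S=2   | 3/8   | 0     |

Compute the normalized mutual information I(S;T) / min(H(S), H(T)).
Marginal P(S) (row sums):
  P(S=0) = 1/8 + 0 = 1/8
  P(S=1) = 0 + 1/2 = 1/2
  P(S=2) = 3/8 + 0 = 3/8
Marginal P(T) (column sums):
  P(T=0) = 1/8 + 0 + 3/8 = 1/2
  P(T=1) = 0 + 1/2 + 0 = 1/2

H(S) = -[(1/8)·log₂(1/8) + (1/2)·log₂(1/2) + (3/8)·log₂(3/8)]
  = 0.3750 + 0.5000 + 0.5306
  = 1.4056 bits
H(T) = -[(1/2)·log₂(1/2) + (1/2)·log₂(1/2)]
  = 0.5000 + 0.5000
  = 1.0000 bits
H(S,T) = -[(1/8)·log₂(1/8) + (1/2)·log₂(1/2) + (3/8)·log₂(3/8)]
  = 0.3750 + 0.5000 + 0.5306
  = 1.4056 bits

I(S;T) = H(S) + H(T) - H(S,T)
  = 1.4056 + 1.0000 - 1.4056
  = 1.0000 bits

min(H(S), H(T)) = min(1.4056, 1.0000) = 1.0000 bits
Normalized MI = 1.0000 / 1.0000 = 1.0000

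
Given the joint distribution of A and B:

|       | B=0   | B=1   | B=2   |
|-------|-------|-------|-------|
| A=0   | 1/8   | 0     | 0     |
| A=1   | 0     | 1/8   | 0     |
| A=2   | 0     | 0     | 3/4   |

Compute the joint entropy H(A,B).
H(A,B) = -Σ P(A,B) log₂ P(A,B), summed over the non-zero cells:
H(A,B) = -[(1/8)·log₂(1/8) + (1/8)·log₂(1/8) + (3/4)·log₂(3/4)]
  = 0.3750 + 0.3750 + 0.3113
  = 1.0613 bits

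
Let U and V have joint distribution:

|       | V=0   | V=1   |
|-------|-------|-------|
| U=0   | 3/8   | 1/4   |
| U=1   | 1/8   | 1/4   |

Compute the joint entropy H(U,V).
H(U,V) = -Σ P(U,V) log₂ P(U,V), summed over the non-zero cells:
H(U,V) = -[(3/8)·log₂(3/8) + (1/4)·log₂(1/4) + (1/8)·log₂(1/8) + (1/4)·log₂(1/4)]
  = 0.5306 + 0.5000 + 0.3750 + 0.5000
  = 1.9056 bits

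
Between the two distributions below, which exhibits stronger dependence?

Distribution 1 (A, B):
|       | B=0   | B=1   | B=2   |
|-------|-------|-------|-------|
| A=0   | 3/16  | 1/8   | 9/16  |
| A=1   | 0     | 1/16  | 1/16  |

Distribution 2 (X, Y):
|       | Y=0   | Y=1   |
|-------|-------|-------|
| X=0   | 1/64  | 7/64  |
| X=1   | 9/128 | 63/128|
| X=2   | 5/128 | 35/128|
Distribution 1 (A, B):
Marginal P(A) (row sums):
  P(A=0) = 3/16 + 1/8 + 9/16 = 7/8
  P(A=1) = 0 + 1/16 + 1/16 = 1/8
Marginal P(B) (column sums):
  P(B=0) = 3/16 + 0 = 3/16
  P(B=1) = 1/8 + 1/16 = 3/16
  P(B=2) = 9/16 + 1/16 = 5/8

H(A) = -[(7/8)·log₂(7/8) + (1/8)·log₂(1/8)]
  = 0.1686 + 0.3750
  = 0.5436 bits
H(B) = -[(3/16)·log₂(3/16) + (3/16)·log₂(3/16) + (5/8)·log₂(5/8)]
  = 0.4528 + 0.4528 + 0.4238
  = 1.3294 bits
H(A,B) = -[(3/16)·log₂(3/16) + (1/8)·log₂(1/8) + (9/16)·log₂(9/16) + (1/16)·log₂(1/16) + (1/16)·log₂(1/16)]
  = 0.4528 + 0.3750 + 0.4669 + 0.2500 + 0.2500
  = 1.7947 bits

I(A;B) = H(A) + H(B) - H(A,B)
  = 0.5436 + 1.3294 - 1.7947
  = 0.0783 bits

Distribution 2 (X, Y):
Marginal P(X) (row sums):
  P(X=0) = 1/64 + 7/64 = 1/8
  P(X=1) = 9/128 + 63/128 = 9/16
  P(X=2) = 5/128 + 35/128 = 5/16
Marginal P(Y) (column sums):
  P(Y=0) = 1/64 + 9/128 + 5/128 = 1/8
  P(Y=1) = 7/64 + 63/128 + 35/128 = 7/8

H(X) = -[(1/8)·log₂(1/8) + (9/16)·log₂(9/16) + (5/16)·log₂(5/16)]
  = 0.3750 + 0.4669 + 0.5244
  = 1.3663 bits
H(Y) = -[(1/8)·log₂(1/8) + (7/8)·log₂(7/8)]
  = 0.3750 + 0.1686
  = 0.5436 bits
H(X,Y) = -[(1/64)·log₂(1/64) + (7/64)·log₂(7/64) + (9/128)·log₂(9/128) + (63/128)·log₂(63/128) + (5/128)·log₂(5/128) + (35/128)·log₂(35/128)]
  = 0.0938 + 0.3492 + 0.2693 + 0.5034 + 0.1827 + 0.5115
  = 1.9099 bits

I(X;Y) = H(X) + H(Y) - H(X,Y)
  = 1.3663 + 0.5436 - 1.9099
  = 0.0000 bits

I(A;B) = 0.0783 bits > I(X;Y) = 0.0000 bits, so (A, B) has the higher mutual information (stronger dependence).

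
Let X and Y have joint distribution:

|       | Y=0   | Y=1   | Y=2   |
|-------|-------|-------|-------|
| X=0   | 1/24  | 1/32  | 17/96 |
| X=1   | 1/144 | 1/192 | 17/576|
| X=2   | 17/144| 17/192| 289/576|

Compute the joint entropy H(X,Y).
H(X,Y) = -Σ P(X,Y) log₂ P(X,Y), summed over the non-zero cells:
H(X,Y) = -[(1/24)·log₂(1/24) + (1/32)·log₂(1/32) + (17/96)·log₂(17/96) + (1/144)·log₂(1/144) + (1/192)·log₂(1/192) + (17/576)·log₂(17/576) + (17/144)·log₂(17/144) + (17/192)·log₂(17/192) + (289/576)·log₂(289/576)]
  = 0.1910 + 0.1563 + 0.4423 + 0.0498 + 0.0395 + 0.1500 + 0.3639 + 0.3097 + 0.4992
  = 2.2017 bits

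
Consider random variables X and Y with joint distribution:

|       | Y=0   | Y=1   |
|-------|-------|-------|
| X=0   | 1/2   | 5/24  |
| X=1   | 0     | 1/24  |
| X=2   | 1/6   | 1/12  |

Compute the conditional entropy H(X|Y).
Marginal P(Y) (column sums):
  P(Y=0) = 1/2 + 0 + 1/6 = 2/3
  P(Y=1) = 5/24 + 1/24 + 1/12 = 1/3

H(X|Y) = -Σ P(X,Y)·log₂ P(X|Y), where P(X|Y) = P(X,Y) / P(Y)
  (cells with P(X,Y) = 0 contribute 0)
  (X=0,Y=0): P(X|Y) = (1/2)/(2/3) = 3/4;  -(1/2)·log₂(3/4) = 0.2075
  (X=0,Y=1): P(X|Y) = (5/24)/(1/3) = 5/8;  -(5/24)·log₂(5/8) = 0.1413
  (X=1,Y=1): P(X|Y) = (1/24)/(1/3) = 1/8;  -(1/24)·log₂(1/8) = 0.1250
  (X=2,Y=0): P(X|Y) = (1/6)/(2/3) = 1/4;  -(1/6)·log₂(1/4) = 0.3333
  (X=2,Y=1): P(X|Y) = (1/12)/(1/3) = 1/4;  -(1/12)·log₂(1/4) = 0.1667
H(X|Y) = 0.2075 + 0.1413 + 0.1250 + 0.3333 + 0.1667
  = 0.9738 bits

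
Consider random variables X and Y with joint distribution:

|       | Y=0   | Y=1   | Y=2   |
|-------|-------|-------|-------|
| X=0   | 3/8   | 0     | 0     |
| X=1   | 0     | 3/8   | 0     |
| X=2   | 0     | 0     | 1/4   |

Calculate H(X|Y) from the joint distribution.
Marginal P(Y) (column sums):
  P(Y=0) = 3/8 + 0 + 0 = 3/8
  P(Y=1) = 0 + 3/8 + 0 = 3/8
  P(Y=2) = 0 + 0 + 1/4 = 1/4

H(X|Y) = -Σ P(X,Y)·log₂ P(X|Y), where P(X|Y) = P(X,Y) / P(Y)
  (cells with P(X,Y) = 0 contribute 0)
  (X=0,Y=0): P(X|Y) = (3/8)/(3/8) = 1;  -(3/8)·log₂(1) = 0.0000
  (X=1,Y=1): P(X|Y) = (3/8)/(3/8) = 1;  -(3/8)·log₂(1) = 0.0000
  (X=2,Y=2): P(X|Y) = (1/4)/(1/4) = 1;  -(1/4)·log₂(1) = 0.0000
H(X|Y) = 0.0000 + 0.0000 + 0.0000
  = 0.0000 bits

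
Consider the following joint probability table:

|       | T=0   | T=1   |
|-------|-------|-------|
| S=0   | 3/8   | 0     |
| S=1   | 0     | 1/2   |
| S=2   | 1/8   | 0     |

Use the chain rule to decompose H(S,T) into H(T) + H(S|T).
By the chain rule: H(S,T) = H(T) + H(S|T)

Marginal P(T) (column sums):
  P(T=0) = 3/8 + 0 + 1/8 = 1/2
  P(T=1) = 0 + 1/2 + 0 = 1/2
H(T) = -[(1/2)·log₂(1/2) + (1/2)·log₂(1/2)]
  = 0.5000 + 0.5000
  = 1.0000 bits
H(S|T) = -Σ P(S,T)·log₂ P(S|T), where P(S|T) = P(S,T) / P(T)
  (cells with P(S,T) = 0 contribute 0)
  (S=0,T=0): P(S|T) = (3/8)/(1/2) = 3/4;  -(3/8)·log₂(3/4) = 0.1556
  (S=1,T=1): P(S|T) = (1/2)/(1/2) = 1;  -(1/2)·log₂(1) = 0.0000
  (S=2,T=0): P(S|T) = (1/8)/(1/2) = 1/4;  -(1/8)·log₂(1/4) = 0.2500
H(S|T) = 0.1556 + 0.0000 + 0.2500
  = 0.4056 bits

H(S,T) = H(T) + H(S|T) = 1.0000 + 0.4056 = 1.4056 bits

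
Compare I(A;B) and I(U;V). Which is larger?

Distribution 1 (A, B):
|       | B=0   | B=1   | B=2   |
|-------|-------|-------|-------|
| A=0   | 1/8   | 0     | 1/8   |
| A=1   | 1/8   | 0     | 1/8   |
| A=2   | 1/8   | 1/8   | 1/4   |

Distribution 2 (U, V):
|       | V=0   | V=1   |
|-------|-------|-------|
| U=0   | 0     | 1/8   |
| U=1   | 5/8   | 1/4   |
Distribution 1 (A, B):
Marginal P(A) (row sums):
  P(A=0) = 1/8 + 0 + 1/8 = 1/4
  P(A=1) = 1/8 + 0 + 1/8 = 1/4
  P(A=2) = 1/8 + 1/8 + 1/4 = 1/2
Marginal P(B) (column sums):
  P(B=0) = 1/8 + 1/8 + 1/8 = 3/8
  P(B=1) = 0 + 0 + 1/8 = 1/8
  P(B=2) = 1/8 + 1/8 + 1/4 = 1/2

H(A) = -[(1/4)·log₂(1/4) + (1/4)·log₂(1/4) + (1/2)·log₂(1/2)]
  = 0.5000 + 0.5000 + 0.5000
  = 1.5000 bits
H(B) = -[(3/8)·log₂(3/8) + (1/8)·log₂(1/8) + (1/2)·log₂(1/2)]
  = 0.5306 + 0.3750 + 0.5000
  = 1.4056 bits
H(A,B) = -[(1/8)·log₂(1/8) + (1/8)·log₂(1/8) + (1/8)·log₂(1/8) + (1/8)·log₂(1/8) + (1/8)·log₂(1/8) + (1/8)·log₂(1/8) + (1/4)·log₂(1/4)]
  = 0.3750 + 0.3750 + 0.3750 + 0.3750 + 0.3750 + 0.3750 + 0.5000
  = 2.7500 bits

I(A;B) = H(A) + H(B) - H(A,B)
  = 1.5000 + 1.4056 - 2.7500
  = 0.1556 bits

Distribution 2 (U, V):
Marginal P(U) (row sums):
  P(U=0) = 0 + 1/8 = 1/8
  P(U=1) = 5/8 + 1/4 = 7/8
Marginal P(V) (column sums):
  P(V=0) = 0 + 5/8 = 5/8
  P(V=1) = 1/8 + 1/4 = 3/8

H(U) = -[(1/8)·log₂(1/8) + (7/8)·log₂(7/8)]
  = 0.3750 + 0.1686
  = 0.5436 bits
H(V) = -[(5/8)·log₂(5/8) + (3/8)·log₂(3/8)]
  = 0.4238 + 0.5306
  = 0.9544 bits
H(U,V) = -[(1/8)·log₂(1/8) + (5/8)·log₂(5/8) + (1/4)·log₂(1/4)]
  = 0.3750 + 0.4238 + 0.5000
  = 1.2988 bits

I(U;V) = H(U) + H(V) - H(U,V)
  = 0.5436 + 0.9544 - 1.2988
  = 0.1992 bits

I(U;V) = 0.1992 bits > I(A;B) = 0.1556 bits, so (U, V) has the higher mutual information (stronger dependence).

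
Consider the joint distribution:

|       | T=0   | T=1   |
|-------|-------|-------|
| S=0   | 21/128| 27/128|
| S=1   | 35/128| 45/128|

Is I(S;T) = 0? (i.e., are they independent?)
Marginal P(S) (row sums):
  P(S=0) = 21/128 + 27/128 = 3/8
  P(S=1) = 35/128 + 45/128 = 5/8
Marginal P(T) (column sums):
  P(T=0) = 21/128 + 35/128 = 7/16
  P(T=1) = 27/128 + 45/128 = 9/16

S and T are independent iff P(S=i,T=j) = P(S=i)·P(T=j) for every cell.
  P(S=0)·P(T=0) = 3/8 × 7/16 = 21/128 = P(S=0,T=0) ✓
  P(S=0)·P(T=1) = 3/8 × 9/16 = 27/128 = P(S=0,T=1) ✓
  P(S=1)·P(T=0) = 5/8 × 7/16 = 35/128 = P(S=1,T=0) ✓
  P(S=1)·P(T=1) = 5/8 × 9/16 = 45/128 = P(S=1,T=1) ✓

Yes, S and T are independent: every cell factors, so I(S;T) = 0 bits.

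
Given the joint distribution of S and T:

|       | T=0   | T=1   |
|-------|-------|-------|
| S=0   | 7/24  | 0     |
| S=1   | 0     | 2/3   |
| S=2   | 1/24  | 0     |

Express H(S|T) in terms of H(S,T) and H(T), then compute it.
H(S|T) = H(S,T) - H(T)

Marginal P(T) (column sums):
  P(T=0) = 7/24 + 0 + 1/24 = 1/3
  P(T=1) = 0 + 2/3 + 0 = 2/3

H(S,T) = -[(7/24)·log₂(7/24) + (2/3)·log₂(2/3) + (1/24)·log₂(1/24)]
  = 0.5185 + 0.3900 + 0.1910
  = 1.0995 bits
H(T) = -[(1/3)·log₂(1/3) + (2/3)·log₂(2/3)]
  = 0.5283 + 0.3900
  = 0.9183 bits

H(S|T) = 1.0995 - 0.9183 = 0.1812 bits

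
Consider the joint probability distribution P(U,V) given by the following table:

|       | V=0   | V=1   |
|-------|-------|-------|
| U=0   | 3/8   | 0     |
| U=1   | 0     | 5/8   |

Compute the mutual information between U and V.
Marginal P(U) (row sums):
  P(U=0) = 3/8 + 0 = 3/8
  P(U=1) = 0 + 5/8 = 5/8
Marginal P(V) (column sums):
  P(V=0) = 3/8 + 0 = 3/8
  P(V=1) = 0 + 5/8 = 5/8

H(U) = -[(3/8)·log₂(3/8) + (5/8)·log₂(5/8)]
  = 0.5306 + 0.4238
  = 0.9544 bits
H(V) = -[(3/8)·log₂(3/8) + (5/8)·log₂(5/8)]
  = 0.5306 + 0.4238
  = 0.9544 bits
H(U,V) = -[(3/8)·log₂(3/8) + (5/8)·log₂(5/8)]
  = 0.5306 + 0.4238
  = 0.9544 bits

I(U;V) = H(U) + H(V) - H(U,V)
  = 0.9544 + 0.9544 - 0.9544
  = 0.9544 bits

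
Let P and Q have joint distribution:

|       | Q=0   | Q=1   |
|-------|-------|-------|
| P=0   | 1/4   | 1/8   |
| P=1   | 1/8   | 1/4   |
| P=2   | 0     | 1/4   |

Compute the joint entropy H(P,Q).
H(P,Q) = -Σ P(P,Q) log₂ P(P,Q), summed over the non-zero cells:
H(P,Q) = -[(1/4)·log₂(1/4) + (1/8)·log₂(1/8) + (1/8)·log₂(1/8) + (1/4)·log₂(1/4) + (1/4)·log₂(1/4)]
  = 0.5000 + 0.3750 + 0.3750 + 0.5000 + 0.5000
  = 2.2500 bits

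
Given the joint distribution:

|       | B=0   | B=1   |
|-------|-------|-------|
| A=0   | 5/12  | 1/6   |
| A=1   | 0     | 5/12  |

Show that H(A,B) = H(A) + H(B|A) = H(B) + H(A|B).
Marginal P(A) (row sums):
  P(A=0) = 5/12 + 1/6 = 7/12
  P(A=1) = 0 + 5/12 = 5/12
Marginal P(B) (column sums):
  P(B=0) = 5/12 + 0 = 5/12
  P(B=1) = 1/6 + 5/12 = 7/12

Decomposition 1: H(A) + H(B|A)
H(A) = -[(7/12)·log₂(7/12) + (5/12)·log₂(5/12)]
  = 0.4536 + 0.5263
  = 0.9799 bits
H(B|A) = -Σ P(A,B)·log₂ P(B|A), where P(B|A) = P(A,B) / P(A)
  (cells with P(A,B) = 0 contribute 0)
  (A=0,B=0): P(B|A) = (5/12)/(7/12) = 5/7;  -(5/12)·log₂(5/7) = 0.2023
  (A=0,B=1): P(B|A) = (1/6)/(7/12) = 2/7;  -(1/6)·log₂(2/7) = 0.3012
  (A=1,B=1): P(B|A) = (5/12)/(5/12) = 1;  -(5/12)·log₂(1) = 0.0000
H(B|A) = 0.2023 + 0.3012 + 0.0000
  = 0.5035 bits
H(A) + H(B|A) = 0.9799 + 0.5035 = 1.4834 bits

Decomposition 2: H(B) + H(A|B)
H(B) = -[(5/12)·log₂(5/12) + (7/12)·log₂(7/12)]
  = 0.5263 + 0.4536
  = 0.9799 bits
H(A|B) = -Σ P(A,B)·log₂ P(A|B), where P(A|B) = P(A,B) / P(B)
  (cells with P(A,B) = 0 contribute 0)
  (A=0,B=0): P(A|B) = (5/12)/(5/12) = 1;  -(5/12)·log₂(1) = 0.0000
  (A=0,B=1): P(A|B) = (1/6)/(7/12) = 2/7;  -(1/6)·log₂(2/7) = 0.3012
  (A=1,B=1): P(A|B) = (5/12)/(7/12) = 5/7;  -(5/12)·log₂(5/7) = 0.2023
H(A|B) = 0.0000 + 0.3012 + 0.2023
  = 0.5035 bits
H(B) + H(A|B) = 0.9799 + 0.5035 = 1.4834 bits

Direct computation of the joint entropy:
H(A,B) = -[(5/12)·log₂(5/12) + (1/6)·log₂(1/6) + (5/12)·log₂(5/12)]
  = 0.5263 + 0.4308 + 0.5263
  = 1.4834 bits

All three agree: H(A,B) = 1.4834 bits ✓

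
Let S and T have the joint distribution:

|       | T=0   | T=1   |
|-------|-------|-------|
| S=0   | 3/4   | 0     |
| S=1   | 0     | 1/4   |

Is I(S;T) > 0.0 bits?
Marginal P(S) (row sums):
  P(S=0) = 3/4 + 0 = 3/4
  P(S=1) = 0 + 1/4 = 1/4
Marginal P(T) (column sums):
  P(T=0) = 3/4 + 0 = 3/4
  P(T=1) = 0 + 1/4 = 1/4

H(S) = -[(3/4)·log₂(3/4) + (1/4)·log₂(1/4)]
  = 0.3113 + 0.5000
  = 0.8113 bits
H(T) = -[(3/4)·log₂(3/4) + (1/4)·log₂(1/4)]
  = 0.3113 + 0.5000
  = 0.8113 bits
H(S,T) = -[(3/4)·log₂(3/4) + (1/4)·log₂(1/4)]
  = 0.3113 + 0.5000
  = 0.8113 bits

I(S;T) = H(S) + H(T) - H(S,T)
  = 0.8113 + 0.8113 - 0.8113
  = 0.8113 bits

Yes. I(S;T) = 0.8113 bits, which is > 0.0 bits.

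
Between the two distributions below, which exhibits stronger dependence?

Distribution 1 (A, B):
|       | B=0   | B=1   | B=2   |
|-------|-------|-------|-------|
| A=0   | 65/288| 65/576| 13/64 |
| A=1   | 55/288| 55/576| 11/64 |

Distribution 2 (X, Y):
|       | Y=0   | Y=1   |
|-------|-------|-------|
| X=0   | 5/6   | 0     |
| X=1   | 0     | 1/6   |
Distribution 1 (A, B):
Marginal P(A) (row sums):
  P(A=0) = 65/288 + 65/576 + 13/64 = 13/24
  P(A=1) = 55/288 + 55/576 + 11/64 = 11/24
Marginal P(B) (column sums):
  P(B=0) = 65/288 + 55/288 = 5/12
  P(B=1) = 65/576 + 55/576 = 5/24
  P(B=2) = 13/64 + 11/64 = 3/8

H(A) = -[(13/24)·log₂(13/24) + (11/24)·log₂(11/24)]
  = 0.4791 + 0.5159
  = 0.9950 bits
H(B) = -[(5/12)·log₂(5/12) + (5/24)·log₂(5/24) + (3/8)·log₂(3/8)]
  = 0.5263 + 0.4715 + 0.5306
  = 1.5284 bits
H(A,B) = -[(65/288)·log₂(65/288) + (65/576)·log₂(65/576) + (13/64)·log₂(13/64) + (55/288)·log₂(55/288) + (55/576)·log₂(55/576) + (11/64)·log₂(11/64)]
  = 0.4847 + 0.3552 + 0.4671 + 0.4561 + 0.3236 + 0.4367
  = 2.5234 bits

I(A;B) = H(A) + H(B) - H(A,B)
  = 0.9950 + 1.5284 - 2.5234
  = 0.0000 bits

Distribution 2 (X, Y):
Marginal P(X) (row sums):
  P(X=0) = 5/6 + 0 = 5/6
  P(X=1) = 0 + 1/6 = 1/6
Marginal P(Y) (column sums):
  P(Y=0) = 5/6 + 0 = 5/6
  P(Y=1) = 0 + 1/6 = 1/6

H(X) = -[(5/6)·log₂(5/6) + (1/6)·log₂(1/6)]
  = 0.2192 + 0.4308
  = 0.6500 bits
H(Y) = -[(5/6)·log₂(5/6) + (1/6)·log₂(1/6)]
  = 0.2192 + 0.4308
  = 0.6500 bits
H(X,Y) = -[(5/6)·log₂(5/6) + (1/6)·log₂(1/6)]
  = 0.2192 + 0.4308
  = 0.6500 bits

I(X;Y) = H(X) + H(Y) - H(X,Y)
  = 0.6500 + 0.6500 - 0.6500
  = 0.6500 bits

I(X;Y) = 0.6500 bits > I(A;B) = 0.0000 bits, so (X, Y) has the higher mutual information (stronger dependence).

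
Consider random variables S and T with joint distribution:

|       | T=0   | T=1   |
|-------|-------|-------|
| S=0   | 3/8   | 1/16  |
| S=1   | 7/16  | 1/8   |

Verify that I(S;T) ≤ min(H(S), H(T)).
Marginal P(S) (row sums):
  P(S=0) = 3/8 + 1/16 = 7/16
  P(S=1) = 7/16 + 1/8 = 9/16
Marginal P(T) (column sums):
  P(T=0) = 3/8 + 7/16 = 13/16
  P(T=1) = 1/16 + 1/8 = 3/16

H(S) = -[(7/16)·log₂(7/16) + (9/16)·log₂(9/16)]
  = 0.5218 + 0.4669
  = 0.9887 bits
H(T) = -[(13/16)·log₂(13/16) + (3/16)·log₂(3/16)]
  = 0.2434 + 0.4528
  = 0.6962 bits
H(S,T) = -[(3/8)·log₂(3/8) + (1/16)·log₂(1/16) + (7/16)·log₂(7/16) + (1/8)·log₂(1/8)]
  = 0.5306 + 0.2500 + 0.5218 + 0.3750
  = 1.6774 bits

I(S;T) = H(S) + H(T) - H(S,T)
  = 0.9887 + 0.6962 - 1.6774
  = 0.0075 bits

min(H(S), H(T)) = min(0.9887, 0.6962) = 0.6962 bits
Since 0.0075 ≤ 0.6962, the bound is satisfied ✓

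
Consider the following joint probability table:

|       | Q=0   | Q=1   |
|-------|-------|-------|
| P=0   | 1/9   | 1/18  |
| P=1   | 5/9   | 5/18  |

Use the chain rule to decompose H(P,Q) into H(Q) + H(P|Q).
By the chain rule: H(P,Q) = H(Q) + H(P|Q)

Marginal P(Q) (column sums):
  P(Q=0) = 1/9 + 5/9 = 2/3
  P(Q=1) = 1/18 + 5/18 = 1/3
H(Q) = -[(2/3)·log₂(2/3) + (1/3)·log₂(1/3)]
  = 0.3900 + 0.5283
  = 0.9183 bits
H(P|Q) = -Σ P(P,Q)·log₂ P(P|Q), where P(P|Q) = P(P,Q) / P(Q)
  (P=0,Q=0): P(P|Q) = (1/9)/(2/3) = 1/6;  -(1/9)·log₂(1/6) = 0.2872
  (P=0,Q=1): P(P|Q) = (1/18)/(1/3) = 1/6;  -(1/18)·log₂(1/6) = 0.1436
  (P=1,Q=0): P(P|Q) = (5/9)/(2/3) = 5/6;  -(5/9)·log₂(5/6) = 0.1461
  (P=1,Q=1): P(P|Q) = (5/18)/(1/3) = 5/6;  -(5/18)·log₂(5/6) = 0.0731
H(P|Q) = 0.2872 + 0.1436 + 0.1461 + 0.0731
  = 0.6500 bits

H(P,Q) = H(Q) + H(P|Q) = 0.9183 + 0.6500 = 1.5683 bits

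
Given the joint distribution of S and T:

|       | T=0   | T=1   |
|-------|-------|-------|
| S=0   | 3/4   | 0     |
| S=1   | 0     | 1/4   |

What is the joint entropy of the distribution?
H(S,T) = -Σ P(S,T) log₂ P(S,T), summed over the non-zero cells:
H(S,T) = -[(3/4)·log₂(3/4) + (1/4)·log₂(1/4)]
  = 0.3113 + 0.5000
  = 0.8113 bits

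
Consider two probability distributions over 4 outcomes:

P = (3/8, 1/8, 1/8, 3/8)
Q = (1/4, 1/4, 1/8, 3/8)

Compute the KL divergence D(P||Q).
D(P||Q) = Σ P(i) log₂(P(i)/Q(i))
  i=0: (3/8) × log₂((3/8)/(1/4)) = (3/8) × log₂(3/2) = 0.2194
  i=1: (1/8) × log₂((1/8)/(1/4)) = (1/8) × log₂(1/2) = -0.1250
  i=2: (1/8) × log₂((1/8)/(1/8)) = (1/8) × log₂(1) = 0.0000
  i=3: (3/8) × log₂((3/8)/(3/8)) = (3/8) × log₂(1) = 0.0000
D(P||Q) = 0.2194 - 0.1250 + 0.0000 + 0.0000
  = 0.0944 bits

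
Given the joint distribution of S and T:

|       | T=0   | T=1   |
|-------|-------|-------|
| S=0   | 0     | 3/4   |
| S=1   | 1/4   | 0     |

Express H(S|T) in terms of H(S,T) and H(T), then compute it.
H(S|T) = H(S,T) - H(T)

Marginal P(T) (column sums):
  P(T=0) = 0 + 1/4 = 1/4
  P(T=1) = 3/4 + 0 = 3/4

H(S,T) = -[(3/4)·log₂(3/4) + (1/4)·log₂(1/4)]
  = 0.3113 + 0.5000
  = 0.8113 bits
H(T) = -[(1/4)·log₂(1/4) + (3/4)·log₂(3/4)]
  = 0.5000 + 0.3113
  = 0.8113 bits

H(S|T) = 0.8113 - 0.8113 = 0.0000 bits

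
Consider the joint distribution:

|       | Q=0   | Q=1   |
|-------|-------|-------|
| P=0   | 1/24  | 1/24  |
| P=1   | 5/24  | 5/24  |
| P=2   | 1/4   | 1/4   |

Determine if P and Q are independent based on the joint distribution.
Marginal P(P) (row sums):
  P(P=0) = 1/24 + 1/24 = 1/12
  P(P=1) = 5/24 + 5/24 = 5/12
  P(P=2) = 1/4 + 1/4 = 1/2
Marginal P(Q) (column sums):
  P(Q=0) = 1/24 + 5/24 + 1/4 = 1/2
  P(Q=1) = 1/24 + 5/24 + 1/4 = 1/2

P and Q are independent iff P(P=i,Q=j) = P(P=i)·P(Q=j) for every cell.
  P(P=0)·P(Q=0) = 1/12 × 1/2 = 1/24 = P(P=0,Q=0) ✓
  P(P=0)·P(Q=1) = 1/12 × 1/2 = 1/24 = P(P=0,Q=1) ✓
  P(P=1)·P(Q=0) = 5/12 × 1/2 = 5/24 = P(P=1,Q=0) ✓
  P(P=1)·P(Q=1) = 5/12 × 1/2 = 5/24 = P(P=1,Q=1) ✓
  P(P=2)·P(Q=0) = 1/2 × 1/2 = 1/4 = P(P=2,Q=0) ✓
  P(P=2)·P(Q=1) = 1/2 × 1/2 = 1/4 = P(P=2,Q=1) ✓

Yes, P and Q are independent: every cell factors, so I(P;Q) = 0 bits.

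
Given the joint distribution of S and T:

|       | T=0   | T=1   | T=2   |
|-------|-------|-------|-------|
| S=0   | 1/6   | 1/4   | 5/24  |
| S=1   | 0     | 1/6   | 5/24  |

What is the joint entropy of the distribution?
H(S,T) = -Σ P(S,T) log₂ P(S,T), summed over the non-zero cells:
H(S,T) = -[(1/6)·log₂(1/6) + (1/4)·log₂(1/4) + (5/24)·log₂(5/24) + (1/6)·log₂(1/6) + (5/24)·log₂(5/24)]
  = 0.4308 + 0.5000 + 0.4715 + 0.4308 + 0.4715
  = 2.3046 bits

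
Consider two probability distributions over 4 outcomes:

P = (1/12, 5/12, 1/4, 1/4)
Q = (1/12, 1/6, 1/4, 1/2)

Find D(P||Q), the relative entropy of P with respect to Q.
D(P||Q) = Σ P(i) log₂(P(i)/Q(i))
  i=0: (1/12) × log₂((1/12)/(1/12)) = (1/12) × log₂(1) = 0.0000
  i=1: (5/12) × log₂((5/12)/(1/6)) = (5/12) × log₂(5/2) = 0.5508
  i=2: (1/4) × log₂((1/4)/(1/4)) = (1/4) × log₂(1) = 0.0000
  i=3: (1/4) × log₂((1/4)/(1/2)) = (1/4) × log₂(1/2) = -0.2500
D(P||Q) = 0.0000 + 0.5508 + 0.0000 - 0.2500
  = 0.3008 bits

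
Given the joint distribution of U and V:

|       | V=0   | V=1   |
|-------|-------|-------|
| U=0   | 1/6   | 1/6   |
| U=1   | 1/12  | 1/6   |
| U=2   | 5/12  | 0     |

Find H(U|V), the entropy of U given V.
Marginal P(V) (column sums):
  P(V=0) = 1/6 + 1/12 + 5/12 = 2/3
  P(V=1) = 1/6 + 1/6 + 0 = 1/3

H(U|V) = -Σ P(U,V)·log₂ P(U|V), where P(U|V) = P(U,V) / P(V)
  (cells with P(U,V) = 0 contribute 0)
  (U=0,V=0): P(U|V) = (1/6)/(2/3) = 1/4;  -(1/6)·log₂(1/4) = 0.3333
  (U=0,V=1): P(U|V) = (1/6)/(1/3) = 1/2;  -(1/6)·log₂(1/2) = 0.1667
  (U=1,V=0): P(U|V) = (1/12)/(2/3) = 1/8;  -(1/12)·log₂(1/8) = 0.2500
  (U=1,V=1): P(U|V) = (1/6)/(1/3) = 1/2;  -(1/6)·log₂(1/2) = 0.1667
  (U=2,V=0): P(U|V) = (5/12)/(2/3) = 5/8;  -(5/12)·log₂(5/8) = 0.2825
H(U|V) = 0.3333 + 0.1667 + 0.2500 + 0.1667 + 0.2825
  = 1.1992 bits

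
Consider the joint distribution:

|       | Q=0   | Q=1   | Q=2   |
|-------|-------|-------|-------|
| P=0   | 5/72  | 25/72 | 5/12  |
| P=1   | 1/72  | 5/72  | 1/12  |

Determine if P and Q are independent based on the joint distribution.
Marginal P(P) (row sums):
  P(P=0) = 5/72 + 25/72 + 5/12 = 5/6
  P(P=1) = 1/72 + 5/72 + 1/12 = 1/6
Marginal P(Q) (column sums):
  P(Q=0) = 5/72 + 1/72 = 1/12
  P(Q=1) = 25/72 + 5/72 = 5/12
  P(Q=2) = 5/12 + 1/12 = 1/2

P and Q are independent iff P(P=i,Q=j) = P(P=i)·P(Q=j) for every cell.
  P(P=0)·P(Q=0) = 5/6 × 1/12 = 5/72 = P(P=0,Q=0) ✓
  P(P=0)·P(Q=1) = 5/6 × 5/12 = 25/72 = P(P=0,Q=1) ✓
  P(P=0)·P(Q=2) = 5/6 × 1/2 = 5/12 = P(P=0,Q=2) ✓
  P(P=1)·P(Q=0) = 1/6 × 1/12 = 1/72 = P(P=1,Q=0) ✓
  P(P=1)·P(Q=1) = 1/6 × 5/12 = 5/72 = P(P=1,Q=1) ✓
  P(P=1)·P(Q=2) = 1/6 × 1/2 = 1/12 = P(P=1,Q=2) ✓

Yes, P and Q are independent: every cell factors, so I(P;Q) = 0 bits.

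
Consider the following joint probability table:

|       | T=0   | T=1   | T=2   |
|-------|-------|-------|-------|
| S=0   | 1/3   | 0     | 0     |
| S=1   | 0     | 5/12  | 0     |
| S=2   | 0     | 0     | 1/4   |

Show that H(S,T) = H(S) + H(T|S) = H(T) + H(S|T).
Marginal P(S) (row sums):
  P(S=0) = 1/3 + 0 + 0 = 1/3
  P(S=1) = 0 + 5/12 + 0 = 5/12
  P(S=2) = 0 + 0 + 1/4 = 1/4
Marginal P(T) (column sums):
  P(T=0) = 1/3 + 0 + 0 = 1/3
  P(T=1) = 0 + 5/12 + 0 = 5/12
  P(T=2) = 0 + 0 + 1/4 = 1/4

Decomposition 1: H(S) + H(T|S)
H(S) = -[(1/3)·log₂(1/3) + (5/12)·log₂(5/12) + (1/4)·log₂(1/4)]
  = 0.5283 + 0.5263 + 0.5000
  = 1.5546 bits
H(T|S) = -Σ P(S,T)·log₂ P(T|S), where P(T|S) = P(S,T) / P(S)
  (cells with P(S,T) = 0 contribute 0)
  (S=0,T=0): P(T|S) = (1/3)/(1/3) = 1;  -(1/3)·log₂(1) = 0.0000
  (S=1,T=1): P(T|S) = (5/12)/(5/12) = 1;  -(5/12)·log₂(1) = 0.0000
  (S=2,T=2): P(T|S) = (1/4)/(1/4) = 1;  -(1/4)·log₂(1) = 0.0000
H(T|S) = 0.0000 + 0.0000 + 0.0000
  = 0.0000 bits
H(S) + H(T|S) = 1.5546 + 0.0000 = 1.5546 bits

Decomposition 2: H(T) + H(S|T)
H(T) = -[(1/3)·log₂(1/3) + (5/12)·log₂(5/12) + (1/4)·log₂(1/4)]
  = 0.5283 + 0.5263 + 0.5000
  = 1.5546 bits
H(S|T) = -Σ P(S,T)·log₂ P(S|T), where P(S|T) = P(S,T) / P(T)
  (cells with P(S,T) = 0 contribute 0)
  (S=0,T=0): P(S|T) = (1/3)/(1/3) = 1;  -(1/3)·log₂(1) = 0.0000
  (S=1,T=1): P(S|T) = (5/12)/(5/12) = 1;  -(5/12)·log₂(1) = 0.0000
  (S=2,T=2): P(S|T) = (1/4)/(1/4) = 1;  -(1/4)·log₂(1) = 0.0000
H(S|T) = 0.0000 + 0.0000 + 0.0000
  = 0.0000 bits
H(T) + H(S|T) = 1.5546 + 0.0000 = 1.5546 bits

Direct computation of the joint entropy:
H(S,T) = -[(1/3)·log₂(1/3) + (5/12)·log₂(5/12) + (1/4)·log₂(1/4)]
  = 0.5283 + 0.5263 + 0.5000
  = 1.5546 bits

All three agree: H(S,T) = 1.5546 bits ✓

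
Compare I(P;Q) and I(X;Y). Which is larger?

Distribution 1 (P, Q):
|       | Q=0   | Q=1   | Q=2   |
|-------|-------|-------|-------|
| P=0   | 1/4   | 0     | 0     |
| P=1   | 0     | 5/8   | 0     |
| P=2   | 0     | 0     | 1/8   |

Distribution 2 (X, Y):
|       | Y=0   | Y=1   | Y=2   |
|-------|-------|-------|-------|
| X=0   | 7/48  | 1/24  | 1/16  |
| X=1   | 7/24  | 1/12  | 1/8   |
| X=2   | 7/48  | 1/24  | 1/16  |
Distribution 1 (P, Q):
Marginal P(P) (row sums):
  P(P=0) = 1/4 + 0 + 0 = 1/4
  P(P=1) = 0 + 5/8 + 0 = 5/8
  P(P=2) = 0 + 0 + 1/8 = 1/8
Marginal P(Q) (column sums):
  P(Q=0) = 1/4 + 0 + 0 = 1/4
  P(Q=1) = 0 + 5/8 + 0 = 5/8
  P(Q=2) = 0 + 0 + 1/8 = 1/8

H(P) = -[(1/4)·log₂(1/4) + (5/8)·log₂(5/8) + (1/8)·log₂(1/8)]
  = 0.5000 + 0.4238 + 0.3750
  = 1.2988 bits
H(Q) = -[(1/4)·log₂(1/4) + (5/8)·log₂(5/8) + (1/8)·log₂(1/8)]
  = 0.5000 + 0.4238 + 0.3750
  = 1.2988 bits
H(P,Q) = -[(1/4)·log₂(1/4) + (5/8)·log₂(5/8) + (1/8)·log₂(1/8)]
  = 0.5000 + 0.4238 + 0.3750
  = 1.2988 bits

I(P;Q) = H(P) + H(Q) - H(P,Q)
  = 1.2988 + 1.2988 - 1.2988
  = 1.2988 bits

Distribution 2 (X, Y):
Marginal P(X) (row sums):
  P(X=0) = 7/48 + 1/24 + 1/16 = 1/4
  P(X=1) = 7/24 + 1/12 + 1/8 = 1/2
  P(X=2) = 7/48 + 1/24 + 1/16 = 1/4
Marginal P(Y) (column sums):
  P(Y=0) = 7/48 + 7/24 + 7/48 = 7/12
  P(Y=1) = 1/24 + 1/12 + 1/24 = 1/6
  P(Y=2) = 1/16 + 1/8 + 1/16 = 1/4

H(X) = -[(1/4)·log₂(1/4) + (1/2)·log₂(1/2) + (1/4)·log₂(1/4)]
  = 0.5000 + 0.5000 + 0.5000
  = 1.5000 bits
H(Y) = -[(7/12)·log₂(7/12) + (1/6)·log₂(1/6) + (1/4)·log₂(1/4)]
  = 0.4536 + 0.4308 + 0.5000
  = 1.3844 bits
H(X,Y) = -[(7/48)·log₂(7/48) + (1/24)·log₂(1/24) + (1/16)·log₂(1/16) + (7/24)·log₂(7/24) + (1/12)·log₂(1/12) + (1/8)·log₂(1/8) + (7/48)·log₂(7/48) + (1/24)·log₂(1/24) + (1/16)·log₂(1/16)]
  = 0.4051 + 0.1910 + 0.2500 + 0.5185 + 0.2987 + 0.3750 + 0.4051 + 0.1910 + 0.2500
  = 2.8844 bits

I(X;Y) = H(X) + H(Y) - H(X,Y)
  = 1.5000 + 1.3844 - 2.8844
  = 0.0000 bits

I(P;Q) = 1.2988 bits > I(X;Y) = 0.0000 bits, so (P, Q) has the higher mutual information (stronger dependence).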